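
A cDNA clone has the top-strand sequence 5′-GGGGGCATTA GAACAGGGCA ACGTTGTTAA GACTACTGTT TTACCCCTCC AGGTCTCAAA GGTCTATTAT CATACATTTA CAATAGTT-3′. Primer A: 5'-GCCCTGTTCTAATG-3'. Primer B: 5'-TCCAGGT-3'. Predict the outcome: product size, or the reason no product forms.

No product — the primers' 3' ends point away from each other.

Primer A (GCCCTGTTCTAATG) has reverse complement CATTAGAACAGGGC, which matches the top strand at positions 6–19; primer A anneals to the top strand there with its 3' end pointing upstream toward position 6.
Primer B (TCCAGGT) matches the top strand directly at positions 48–54; it anneals to the bottom strand with its 3' end pointing downstream toward position 54.
The 3' ends diverge (primer A extends toward position 1, primer B toward position 88), so the primers never converge on a shared product.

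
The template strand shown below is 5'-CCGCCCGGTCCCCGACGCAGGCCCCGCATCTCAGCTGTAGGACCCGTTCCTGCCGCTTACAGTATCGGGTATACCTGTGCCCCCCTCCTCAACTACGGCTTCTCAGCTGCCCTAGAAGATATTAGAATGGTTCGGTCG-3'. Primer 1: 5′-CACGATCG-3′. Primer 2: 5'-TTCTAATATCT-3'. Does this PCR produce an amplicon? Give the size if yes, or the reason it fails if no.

No product — primer 1 has no binding site in the template.

Primer 1 (CACGATCG) does not match the top strand, and its reverse complement CGATCGTG does not match either.
With no annealing site for primer 1, no amplification occurs.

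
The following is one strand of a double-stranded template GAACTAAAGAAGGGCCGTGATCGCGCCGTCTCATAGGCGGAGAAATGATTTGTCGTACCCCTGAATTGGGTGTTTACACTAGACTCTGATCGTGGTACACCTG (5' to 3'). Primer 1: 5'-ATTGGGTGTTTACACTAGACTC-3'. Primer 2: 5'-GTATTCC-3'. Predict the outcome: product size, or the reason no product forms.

No product — primer 2 has no binding site in the template.

Primer 2 (GTATTCC) does not match the top strand, and its reverse complement GGAATAC does not match either.
With no annealing site for primer 2, no amplification occurs.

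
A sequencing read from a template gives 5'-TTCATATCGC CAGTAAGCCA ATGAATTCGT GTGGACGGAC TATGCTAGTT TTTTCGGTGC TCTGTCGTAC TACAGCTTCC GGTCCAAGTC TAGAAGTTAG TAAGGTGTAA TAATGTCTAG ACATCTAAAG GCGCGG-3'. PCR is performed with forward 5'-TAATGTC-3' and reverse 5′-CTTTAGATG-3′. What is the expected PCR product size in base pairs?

Forward primer TAATGTC is found on the top strand at positions 111–117.
The reverse primer's reverse complement is CATCTAAAG, which matches the template at positions 122–130.
The product runs from position 111 to position 130, so its length is 130 − 111 + 1 = 20 bp.

20 bp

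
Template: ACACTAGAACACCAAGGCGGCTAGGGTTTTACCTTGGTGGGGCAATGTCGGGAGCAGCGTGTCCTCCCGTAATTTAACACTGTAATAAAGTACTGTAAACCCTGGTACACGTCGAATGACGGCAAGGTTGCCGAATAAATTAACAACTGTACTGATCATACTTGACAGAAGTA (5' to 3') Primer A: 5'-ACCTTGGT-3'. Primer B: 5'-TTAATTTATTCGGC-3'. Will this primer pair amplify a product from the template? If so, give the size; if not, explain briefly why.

Yes — a 113 bp product.

Primer A (ACCTTGGT) matches the top strand at positions 31–38; it acts as a forward primer.
Primer B's reverse complement is GCCGAATAAATTAA, matching the top strand at positions 130–143; it acts as a reverse primer.
The 3' ends face each other across positions 31–143, giving a 113 bp product.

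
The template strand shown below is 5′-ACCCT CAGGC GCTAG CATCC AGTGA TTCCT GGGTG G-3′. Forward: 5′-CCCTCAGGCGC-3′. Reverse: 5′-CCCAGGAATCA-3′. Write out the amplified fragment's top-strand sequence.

5'-CCCTCAGGCGCTAGCATCCAGTGATTCCTGGG-3'

Scanning the template, CCCTCAGGCGC occurs at positions 2–12; this primer anneals to the bottom strand there with its 3' end pointing downstream.
Reverse complement of the reverse primer: TGATTCCTGGG. This occurs on the top strand at positions 23–33.
The product is the template from position 2 through 33 (32 bp).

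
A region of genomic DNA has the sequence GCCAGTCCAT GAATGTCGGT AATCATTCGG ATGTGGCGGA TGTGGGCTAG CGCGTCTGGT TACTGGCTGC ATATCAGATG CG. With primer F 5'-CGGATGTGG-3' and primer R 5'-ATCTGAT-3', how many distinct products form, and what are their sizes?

The forward primer CGGATGTGG matches the top strand at positions 28–36, 37–45.
The reverse primer's reverse complement is ATCAGAT, matching at positions 73–79.
Each forward site pairs with the reverse site to give a product ending at position 79: sizes 52, 43 bp.

Two products: 52 bp, 43 bp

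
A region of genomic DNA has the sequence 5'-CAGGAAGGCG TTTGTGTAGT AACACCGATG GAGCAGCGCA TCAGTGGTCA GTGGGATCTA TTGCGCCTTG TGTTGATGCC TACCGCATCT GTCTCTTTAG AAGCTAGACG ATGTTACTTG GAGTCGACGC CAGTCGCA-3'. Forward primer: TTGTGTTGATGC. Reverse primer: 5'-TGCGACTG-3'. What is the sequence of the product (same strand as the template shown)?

Forward primer TTGTGTTGATGC is found on the top strand at positions 68–79.
Reverse complement of the reverse primer: CAGTCGCA. This occurs on the top strand at positions 131–138.
The product is the template from position 68 through 138 (71 bp).

5'-TTGTGTTGATGCCTACCGCATCTGTCTCTTTAGAAGCTAGACGATGTTACTTGGAGTCGACGCCAGTCGCA-3'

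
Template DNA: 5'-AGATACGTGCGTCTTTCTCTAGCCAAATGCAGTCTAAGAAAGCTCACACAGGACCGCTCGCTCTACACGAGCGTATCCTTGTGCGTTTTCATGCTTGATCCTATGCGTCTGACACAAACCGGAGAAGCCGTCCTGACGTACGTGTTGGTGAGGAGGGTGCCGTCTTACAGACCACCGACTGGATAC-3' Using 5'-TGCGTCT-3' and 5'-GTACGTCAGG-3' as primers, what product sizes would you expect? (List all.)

The forward primer TGCGTCT matches the top strand at positions 8–14, 104–110.
The reverse primer's reverse complement is CCTGACGTAC, matching at positions 132–141.
Each forward site pairs with the reverse site to give a product ending at position 141: sizes 134, 38 bp.

134 bp, 38 bp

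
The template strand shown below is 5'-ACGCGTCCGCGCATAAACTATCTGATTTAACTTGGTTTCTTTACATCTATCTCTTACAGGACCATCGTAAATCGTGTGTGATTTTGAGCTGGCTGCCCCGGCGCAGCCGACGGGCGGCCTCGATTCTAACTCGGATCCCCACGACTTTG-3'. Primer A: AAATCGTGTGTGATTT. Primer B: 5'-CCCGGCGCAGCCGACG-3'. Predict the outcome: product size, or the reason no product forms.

No product — both primers anneal to the same strand and extend in the same direction.

Primer A (AAATCGTGTGTGATTT) matches the top strand at positions 69–84 (3' end points downstream).
Primer B (CCCGGCGCAGCCGACG) also matches the top strand directly, at positions 97–112 — its reverse complement CGTCGGCTGCGCCGGG is not present.
Both primers anneal to the bottom strand with 3' ends pointing the same way, so neither can prime synthesis back toward the other.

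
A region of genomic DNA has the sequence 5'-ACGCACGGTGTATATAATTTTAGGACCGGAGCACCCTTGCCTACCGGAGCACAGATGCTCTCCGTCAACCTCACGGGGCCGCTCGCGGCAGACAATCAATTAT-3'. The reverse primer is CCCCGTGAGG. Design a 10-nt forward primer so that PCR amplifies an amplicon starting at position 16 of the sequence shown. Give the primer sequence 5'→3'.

5'-AATTTTAGGA-3'

The reverse primer's reverse complement CCTCACGGGG matches the template at positions 69–78; the product starts at position 16.
The forward primer is identical to the top strand over positions 16–25: AATTTTAGGA.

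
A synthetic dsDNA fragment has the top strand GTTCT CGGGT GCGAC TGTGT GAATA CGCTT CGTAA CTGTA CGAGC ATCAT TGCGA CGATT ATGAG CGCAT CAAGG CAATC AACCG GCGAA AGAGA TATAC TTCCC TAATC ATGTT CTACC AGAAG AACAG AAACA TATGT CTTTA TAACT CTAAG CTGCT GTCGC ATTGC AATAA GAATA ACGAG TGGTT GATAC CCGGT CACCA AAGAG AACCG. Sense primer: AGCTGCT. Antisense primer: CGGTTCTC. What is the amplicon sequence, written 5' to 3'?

5'-AGCTGCTGTCGCATTGCAATAAGAATAACGAGTGGTTGATACCCGGTCACCAAAGAGAACCG-3'

Scanning the template, AGCTGCT occurs at positions 154–160; this primer anneals to the bottom strand there with its 3' end pointing downstream.
Taking the reverse complement of CGGTTCTC gives GAGAACCG, found at positions 208–215 on the template; the primer anneals here to the top strand with its 3' end pointing upstream.
The product is the template from position 154 through 215 (62 bp).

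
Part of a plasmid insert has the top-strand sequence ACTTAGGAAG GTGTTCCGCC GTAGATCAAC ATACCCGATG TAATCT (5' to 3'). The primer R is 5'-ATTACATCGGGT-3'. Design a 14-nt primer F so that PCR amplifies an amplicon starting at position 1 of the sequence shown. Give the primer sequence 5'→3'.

5'-ACTTAGGAAGGTGT-3'

The reverse primer's reverse complement ACCCGATGTAAT matches the template at positions 33–44; the product starts at position 1.
The forward primer is identical to the top strand over positions 1–14: ACTTAGGAAGGTGT.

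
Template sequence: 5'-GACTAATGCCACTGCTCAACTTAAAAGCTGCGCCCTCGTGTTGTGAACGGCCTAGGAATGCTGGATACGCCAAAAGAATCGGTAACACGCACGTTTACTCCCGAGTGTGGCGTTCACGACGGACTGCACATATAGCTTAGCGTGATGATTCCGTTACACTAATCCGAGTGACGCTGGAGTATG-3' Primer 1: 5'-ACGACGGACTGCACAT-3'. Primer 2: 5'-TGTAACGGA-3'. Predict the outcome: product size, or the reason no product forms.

Yes — a 43 bp product.

Primer 1 (ACGACGGACTGCACAT) matches the top strand at positions 116–131; it acts as a forward primer.
Primer 2's reverse complement is TCCGTTACA, matching the top strand at positions 150–158; it acts as a reverse primer.
The 3' ends face each other across positions 116–158, giving a 43 bp product.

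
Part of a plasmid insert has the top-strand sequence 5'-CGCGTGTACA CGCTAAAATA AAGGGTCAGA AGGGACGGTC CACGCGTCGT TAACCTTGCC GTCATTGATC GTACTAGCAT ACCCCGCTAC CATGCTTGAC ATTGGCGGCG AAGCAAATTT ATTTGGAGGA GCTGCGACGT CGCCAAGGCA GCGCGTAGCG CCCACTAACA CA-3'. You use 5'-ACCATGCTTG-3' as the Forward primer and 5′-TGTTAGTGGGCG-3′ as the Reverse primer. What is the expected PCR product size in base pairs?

The forward primer matches the template at positions 89–98.
Taking the reverse complement of TGTTAGTGGGCG gives CGCCCACTAACA, found at positions 159–170 on the template; the primer anneals here to the top strand with its 3' end pointing upstream.
Product length = (reverse-primer end) − (forward-primer start) + 1 = 170 − 89 + 1 = 82 bp.

82 bp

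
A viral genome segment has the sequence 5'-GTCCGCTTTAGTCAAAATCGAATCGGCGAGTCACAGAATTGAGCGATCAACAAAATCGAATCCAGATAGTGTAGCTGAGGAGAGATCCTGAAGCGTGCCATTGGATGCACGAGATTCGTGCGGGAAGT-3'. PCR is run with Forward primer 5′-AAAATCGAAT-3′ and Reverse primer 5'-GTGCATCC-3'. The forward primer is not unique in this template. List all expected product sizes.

97 bp, 59 bp

The forward primer AAAATCGAAT matches the top strand at positions 14–23, 52–61.
The reverse primer's reverse complement is GGATGCAC, matching at positions 103–110.
Each forward site pairs with the reverse site to give a product ending at position 110: sizes 97, 59 bp.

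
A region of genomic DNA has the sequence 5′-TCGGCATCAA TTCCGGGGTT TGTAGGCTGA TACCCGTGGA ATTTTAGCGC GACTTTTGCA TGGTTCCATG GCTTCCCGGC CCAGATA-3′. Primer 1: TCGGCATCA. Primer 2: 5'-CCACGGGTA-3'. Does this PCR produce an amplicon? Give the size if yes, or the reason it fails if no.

Primer 1 (TCGGCATCA) matches the top strand at positions 1–9; it acts as a forward primer.
Primer 2's reverse complement is TACCCGTGG, matching the top strand at positions 31–39; it acts as a reverse primer.
The 3' ends face each other across positions 1–39, giving a 39 bp product.

Yes — a 39 bp product.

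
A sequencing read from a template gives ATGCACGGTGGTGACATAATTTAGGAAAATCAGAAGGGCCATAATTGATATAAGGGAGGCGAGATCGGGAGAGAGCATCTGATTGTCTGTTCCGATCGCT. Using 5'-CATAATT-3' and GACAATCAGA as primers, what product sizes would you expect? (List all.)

73 bp, 48 bp

The forward primer CATAATT matches the top strand at positions 15–21, 40–46.
The reverse primer's reverse complement is TCTGATTGTC, matching at positions 78–87.
Each forward site pairs with the reverse site to give a product ending at position 87: sizes 73, 48 bp.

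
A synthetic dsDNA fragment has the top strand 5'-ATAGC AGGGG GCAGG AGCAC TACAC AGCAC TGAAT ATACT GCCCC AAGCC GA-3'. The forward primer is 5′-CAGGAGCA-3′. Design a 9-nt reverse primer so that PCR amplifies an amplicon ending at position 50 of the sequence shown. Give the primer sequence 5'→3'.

The forward primer binds at positions 12–19; the product's 3' end on the top strand is position 50.
The reverse primer anneals to the top strand over positions 42–50, i.e. to CCCCAAGCC.
Its sequence written 5'→3' is the reverse complement: GGCTTGGGG.

5'-GGCTTGGGG-3'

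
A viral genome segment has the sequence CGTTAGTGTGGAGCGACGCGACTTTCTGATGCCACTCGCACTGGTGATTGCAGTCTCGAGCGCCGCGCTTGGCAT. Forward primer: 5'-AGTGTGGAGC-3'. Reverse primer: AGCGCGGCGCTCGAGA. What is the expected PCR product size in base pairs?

Forward primer AGTGTGGAGC is found on the top strand at positions 5–14.
Reverse complement of the reverse primer: TCTCGAGCGCCGCGCT. This occurs on the top strand at positions 54–69.
The product runs from position 5 to position 69, so its length is 69 − 5 + 1 = 65 bp.

65 bp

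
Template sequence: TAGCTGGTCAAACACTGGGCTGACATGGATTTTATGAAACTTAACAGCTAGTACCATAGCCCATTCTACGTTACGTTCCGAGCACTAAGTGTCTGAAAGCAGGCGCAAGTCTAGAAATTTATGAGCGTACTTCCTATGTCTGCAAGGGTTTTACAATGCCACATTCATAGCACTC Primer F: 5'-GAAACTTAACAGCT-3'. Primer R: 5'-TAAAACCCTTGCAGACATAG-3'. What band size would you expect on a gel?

118 bp

The forward primer matches the template at positions 36–49.
The reverse primer's reverse complement is CTATGTCTGCAAGGGTTTTA, which matches the template at positions 134–153.
The product runs from position 36 to position 153, so its length is 153 − 36 + 1 = 118 bp.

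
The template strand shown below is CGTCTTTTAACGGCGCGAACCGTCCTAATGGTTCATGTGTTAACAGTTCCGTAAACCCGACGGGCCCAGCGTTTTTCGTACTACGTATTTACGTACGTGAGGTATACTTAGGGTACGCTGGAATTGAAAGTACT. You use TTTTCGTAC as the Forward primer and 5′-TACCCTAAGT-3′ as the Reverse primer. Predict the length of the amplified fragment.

Forward primer TTTTCGTAC is found on the top strand at positions 73–81.
Taking the reverse complement of TACCCTAAGT gives ACTTAGGGTA, found at positions 106–115 on the template; the primer anneals here to the top strand with its 3' end pointing upstream.
Amplicon spans positions 73–115: 43 bp.

43 bp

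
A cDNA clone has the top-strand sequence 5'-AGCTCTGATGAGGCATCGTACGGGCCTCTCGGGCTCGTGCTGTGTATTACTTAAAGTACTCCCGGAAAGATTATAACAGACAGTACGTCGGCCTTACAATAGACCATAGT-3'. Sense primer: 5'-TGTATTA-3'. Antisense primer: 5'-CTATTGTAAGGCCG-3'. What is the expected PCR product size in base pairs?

60 bp

Scanning the template, TGTATTA occurs at positions 43–49; this primer anneals to the bottom strand there with its 3' end pointing downstream.
The reverse primer's reverse complement is CGGCCTTACAATAG, which matches the template at positions 89–102.
Amplicon spans positions 43–102: 60 bp.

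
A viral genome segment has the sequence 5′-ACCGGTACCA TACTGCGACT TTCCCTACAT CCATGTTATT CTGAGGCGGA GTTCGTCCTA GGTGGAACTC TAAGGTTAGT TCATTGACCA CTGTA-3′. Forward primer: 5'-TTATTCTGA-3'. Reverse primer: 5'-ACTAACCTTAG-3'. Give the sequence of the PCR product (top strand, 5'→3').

5'-TTATTCTGAGGCGGAGTTCGTCCTAGGTGGAACTCTAAGGTTAGT-3'

Forward primer TTATTCTGA is found on the top strand at positions 36–44.
Reverse complement of the reverse primer: CTAAGGTTAGT. This occurs on the top strand at positions 70–80.
The product is the template from position 36 through 80 (45 bp).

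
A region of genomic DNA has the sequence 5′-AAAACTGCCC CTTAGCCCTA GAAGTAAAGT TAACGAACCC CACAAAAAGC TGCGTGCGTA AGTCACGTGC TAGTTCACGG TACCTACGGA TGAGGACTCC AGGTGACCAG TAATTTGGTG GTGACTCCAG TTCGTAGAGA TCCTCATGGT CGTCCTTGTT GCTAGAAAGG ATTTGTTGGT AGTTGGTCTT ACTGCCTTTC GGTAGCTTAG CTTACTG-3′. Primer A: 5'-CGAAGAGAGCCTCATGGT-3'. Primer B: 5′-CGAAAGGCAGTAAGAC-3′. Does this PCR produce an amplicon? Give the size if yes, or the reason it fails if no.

No product — primer A has no binding site in the template.

Primer A (CGAAGAGAGCCTCATGGT) does not match the top strand, and its reverse complement ACCATGAGGCTCTCTTCG does not match either.
With no annealing site for primer A, no amplification occurs.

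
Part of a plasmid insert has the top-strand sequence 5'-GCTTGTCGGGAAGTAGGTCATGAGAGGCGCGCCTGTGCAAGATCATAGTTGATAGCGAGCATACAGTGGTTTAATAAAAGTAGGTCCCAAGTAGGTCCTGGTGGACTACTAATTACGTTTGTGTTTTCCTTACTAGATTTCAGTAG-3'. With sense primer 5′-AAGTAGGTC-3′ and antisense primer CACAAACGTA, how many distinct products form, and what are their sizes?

Three products: 113 bp, 46 bp, 35 bp

The forward primer AAGTAGGTC matches the top strand at positions 11–19, 78–86, 89–97.
The reverse primer's reverse complement is TACGTTTGTG, matching at positions 114–123.
Each forward site pairs with the reverse site to give a product ending at position 123: sizes 113, 46, 35 bp.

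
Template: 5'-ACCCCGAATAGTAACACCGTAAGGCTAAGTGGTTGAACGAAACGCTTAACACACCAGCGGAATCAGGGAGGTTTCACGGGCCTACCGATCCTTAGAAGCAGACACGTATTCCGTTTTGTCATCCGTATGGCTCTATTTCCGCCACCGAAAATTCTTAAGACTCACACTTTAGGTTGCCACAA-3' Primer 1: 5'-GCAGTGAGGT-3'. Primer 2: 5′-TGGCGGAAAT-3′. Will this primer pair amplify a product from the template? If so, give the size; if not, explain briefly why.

Primer 1 (GCAGTGAGGT) does not match the top strand, and its reverse complement ACCTCACTGC does not match either.
With no annealing site for primer 1, no amplification occurs.

No product — primer 1 has no binding site in the template.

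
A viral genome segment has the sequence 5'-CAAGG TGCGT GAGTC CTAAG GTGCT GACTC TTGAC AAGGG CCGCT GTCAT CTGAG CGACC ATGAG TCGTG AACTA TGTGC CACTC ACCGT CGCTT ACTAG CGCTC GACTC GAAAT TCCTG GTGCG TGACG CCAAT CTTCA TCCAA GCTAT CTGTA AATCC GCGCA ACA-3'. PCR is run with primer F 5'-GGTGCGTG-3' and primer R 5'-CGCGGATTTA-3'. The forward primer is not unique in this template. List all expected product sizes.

The forward primer GGTGCGTG matches the top strand at positions 4–11, 120–127.
The reverse primer's reverse complement is TAAATCCGCG, matching at positions 154–163.
Each forward site pairs with the reverse site to give a product ending at position 163: sizes 160, 44 bp.

160 bp, 44 bp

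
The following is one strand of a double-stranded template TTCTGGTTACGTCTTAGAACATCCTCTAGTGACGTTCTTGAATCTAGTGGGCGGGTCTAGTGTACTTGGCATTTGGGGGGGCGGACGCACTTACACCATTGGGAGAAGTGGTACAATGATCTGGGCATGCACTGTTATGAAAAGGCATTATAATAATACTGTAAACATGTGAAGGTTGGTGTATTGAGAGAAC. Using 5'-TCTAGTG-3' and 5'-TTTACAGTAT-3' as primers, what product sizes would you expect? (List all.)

The forward primer TCTAGTG matches the top strand at positions 25–31, 43–49, 56–62.
The reverse primer's reverse complement is ATACTGTAAA, matching at positions 156–165.
Each forward site pairs with the reverse site to give a product ending at position 165: sizes 141, 123, 110 bp.

141 bp, 123 bp, 110 bp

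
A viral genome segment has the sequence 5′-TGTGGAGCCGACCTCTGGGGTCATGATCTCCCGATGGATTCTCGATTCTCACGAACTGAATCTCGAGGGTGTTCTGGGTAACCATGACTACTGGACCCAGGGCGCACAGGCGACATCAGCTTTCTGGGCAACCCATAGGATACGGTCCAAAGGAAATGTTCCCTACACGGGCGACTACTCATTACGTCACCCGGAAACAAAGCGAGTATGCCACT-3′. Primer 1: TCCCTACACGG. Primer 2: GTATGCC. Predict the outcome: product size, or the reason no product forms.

No product — both primers anneal to the same strand and extend in the same direction.

Primer 1 (TCCCTACACGG) matches the top strand at positions 160–170 (3' end points downstream).
Primer 2 (GTATGCC) also matches the top strand directly, at positions 206–212 — its reverse complement GGCATAC is not present.
Both primers anneal to the bottom strand with 3' ends pointing the same way, so neither can prime synthesis back toward the other.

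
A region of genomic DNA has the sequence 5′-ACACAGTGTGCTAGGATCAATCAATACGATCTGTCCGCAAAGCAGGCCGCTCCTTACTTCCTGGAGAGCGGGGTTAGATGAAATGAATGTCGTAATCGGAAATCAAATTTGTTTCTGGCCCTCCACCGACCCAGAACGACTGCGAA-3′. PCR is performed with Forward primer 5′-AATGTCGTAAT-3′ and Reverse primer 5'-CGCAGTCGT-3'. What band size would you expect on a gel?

59 bp

Scanning the template, AATGTCGTAAT occurs at positions 86–96; this primer anneals to the bottom strand there with its 3' end pointing downstream.
Taking the reverse complement of CGCAGTCGT gives ACGACTGCG, found at positions 136–144 on the template; the primer anneals here to the top strand with its 3' end pointing upstream.
Amplicon spans positions 86–144: 59 bp.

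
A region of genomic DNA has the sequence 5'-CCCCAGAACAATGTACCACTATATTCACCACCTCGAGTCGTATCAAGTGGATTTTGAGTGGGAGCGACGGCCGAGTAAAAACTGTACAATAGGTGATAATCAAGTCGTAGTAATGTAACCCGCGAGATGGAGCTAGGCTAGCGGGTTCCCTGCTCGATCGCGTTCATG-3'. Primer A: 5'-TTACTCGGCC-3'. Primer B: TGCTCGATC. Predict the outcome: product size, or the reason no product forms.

No product — the primers' 3' ends point away from each other.

Primer A (TTACTCGGCC) has reverse complement GGCCGAGTAA, which matches the top strand at positions 69–78; primer A anneals to the top strand there with its 3' end pointing upstream toward position 69.
Primer B (TGCTCGATC) matches the top strand directly at positions 151–159; it anneals to the bottom strand with its 3' end pointing downstream toward position 159.
The 3' ends diverge (primer A extends toward position 1, primer B toward position 168), so the primers never converge on a shared product.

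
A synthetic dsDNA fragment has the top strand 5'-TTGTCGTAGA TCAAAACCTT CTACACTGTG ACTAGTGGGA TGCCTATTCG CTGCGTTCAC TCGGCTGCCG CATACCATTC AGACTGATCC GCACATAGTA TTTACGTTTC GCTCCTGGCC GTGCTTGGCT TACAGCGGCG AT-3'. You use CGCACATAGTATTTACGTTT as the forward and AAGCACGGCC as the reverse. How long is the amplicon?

Forward primer CGCACATAGTATTTACGTTT is found on the top strand at positions 90–109.
The reverse primer's reverse complement is GGCCGTGCTT, which matches the template at positions 117–126.
Amplicon spans positions 90–126: 37 bp.

37 bp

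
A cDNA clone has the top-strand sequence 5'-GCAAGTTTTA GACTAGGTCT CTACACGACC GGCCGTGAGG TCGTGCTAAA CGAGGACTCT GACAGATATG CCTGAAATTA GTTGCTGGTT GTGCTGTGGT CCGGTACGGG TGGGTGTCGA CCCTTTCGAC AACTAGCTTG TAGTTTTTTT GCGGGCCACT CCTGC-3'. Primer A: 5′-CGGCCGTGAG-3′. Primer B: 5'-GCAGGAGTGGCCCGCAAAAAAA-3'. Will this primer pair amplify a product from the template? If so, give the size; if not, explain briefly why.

Yes — a 136 bp product.

Primer A (CGGCCGTGAG) matches the top strand at positions 30–39; it acts as a forward primer.
Primer B's reverse complement is TTTTTTTGCGGGCCACTCCTGC, matching the top strand at positions 144–165; it acts as a reverse primer.
The 3' ends face each other across positions 30–165, giving a 136 bp product.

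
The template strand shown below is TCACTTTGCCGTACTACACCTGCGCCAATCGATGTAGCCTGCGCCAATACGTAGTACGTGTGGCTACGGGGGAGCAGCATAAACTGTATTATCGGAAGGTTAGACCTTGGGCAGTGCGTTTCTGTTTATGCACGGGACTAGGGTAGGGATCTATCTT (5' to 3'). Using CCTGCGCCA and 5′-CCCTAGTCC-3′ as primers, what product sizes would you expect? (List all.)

125 bp, 106 bp

The forward primer CCTGCGCCA matches the top strand at positions 19–27, 38–46.
The reverse primer's reverse complement is GGACTAGGG, matching at positions 135–143.
Each forward site pairs with the reverse site to give a product ending at position 143: sizes 125, 106 bp.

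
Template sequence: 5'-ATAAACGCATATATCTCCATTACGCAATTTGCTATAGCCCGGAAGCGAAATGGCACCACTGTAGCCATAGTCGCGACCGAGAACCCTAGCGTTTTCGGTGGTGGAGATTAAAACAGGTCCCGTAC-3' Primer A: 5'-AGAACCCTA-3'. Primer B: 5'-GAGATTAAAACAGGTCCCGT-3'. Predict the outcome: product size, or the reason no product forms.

No product — both primers anneal to the same strand and extend in the same direction.

Primer A (AGAACCCTA) matches the top strand at positions 80–88 (3' end points downstream).
Primer B (GAGATTAAAACAGGTCCCGT) also matches the top strand directly, at positions 104–123 — its reverse complement ACGGGACCTGTTTTAATCTC is not present.
Both primers anneal to the bottom strand with 3' ends pointing the same way, so neither can prime synthesis back toward the other.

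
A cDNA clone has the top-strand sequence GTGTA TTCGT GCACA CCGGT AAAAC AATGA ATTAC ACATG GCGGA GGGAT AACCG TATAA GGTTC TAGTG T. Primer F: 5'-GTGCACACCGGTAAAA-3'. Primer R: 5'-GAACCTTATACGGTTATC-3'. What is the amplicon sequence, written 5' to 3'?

5'-GTGCACACCGGTAAAACAATGAATTACACATGGCGGAGGGATAACCGTATAAGGTTC-3'

The forward primer matches the template at positions 9–24.
Taking the reverse complement of GAACCTTATACGGTTATC gives GATAACCGTATAAGGTTC, found at positions 48–65 on the template; the primer anneals here to the top strand with its 3' end pointing upstream.
The product is the template from position 9 through 65 (57 bp).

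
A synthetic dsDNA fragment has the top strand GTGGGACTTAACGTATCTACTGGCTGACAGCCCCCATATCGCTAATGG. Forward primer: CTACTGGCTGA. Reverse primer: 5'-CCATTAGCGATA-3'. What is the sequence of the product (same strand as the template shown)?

Forward primer CTACTGGCTGA is found on the top strand at positions 17–27.
Taking the reverse complement of CCATTAGCGATA gives TATCGCTAATGG, found at positions 37–48 on the template; the primer anneals here to the top strand with its 3' end pointing upstream.
The product is the template from position 17 through 48 (32 bp).

5'-CTACTGGCTGACAGCCCCCATATCGCTAATGG-3'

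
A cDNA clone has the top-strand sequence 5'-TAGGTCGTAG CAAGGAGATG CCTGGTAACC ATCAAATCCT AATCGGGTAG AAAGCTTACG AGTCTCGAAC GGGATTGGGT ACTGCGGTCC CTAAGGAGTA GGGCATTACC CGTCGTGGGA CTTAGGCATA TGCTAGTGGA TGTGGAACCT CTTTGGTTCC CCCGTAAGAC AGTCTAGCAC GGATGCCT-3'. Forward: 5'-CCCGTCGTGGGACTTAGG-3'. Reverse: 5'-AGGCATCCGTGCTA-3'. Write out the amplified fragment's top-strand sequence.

Scanning the template, CCCGTCGTGGGACTTAGG occurs at positions 109–126; this primer anneals to the bottom strand there with its 3' end pointing downstream.
The reverse primer's reverse complement is TAGCACGGATGCCT, which matches the template at positions 175–188.
The product is the template from position 109 through 188 (80 bp).

5'-CCCGTCGTGGGACTTAGGCATATGCTAGTGGATGTGGAACCTCTTTGGTTCCCCCGTAAGACAGTCTAGCACGGATGCCT-3'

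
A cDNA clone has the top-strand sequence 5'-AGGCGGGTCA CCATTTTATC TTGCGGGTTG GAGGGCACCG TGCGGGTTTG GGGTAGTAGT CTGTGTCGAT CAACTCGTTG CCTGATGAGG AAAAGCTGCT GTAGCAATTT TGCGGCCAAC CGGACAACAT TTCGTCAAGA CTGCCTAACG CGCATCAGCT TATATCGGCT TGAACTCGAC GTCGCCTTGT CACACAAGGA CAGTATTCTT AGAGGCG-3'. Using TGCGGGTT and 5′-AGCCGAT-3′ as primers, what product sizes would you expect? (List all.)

149 bp, 130 bp

The forward primer TGCGGGTT matches the top strand at positions 22–29, 41–48.
The reverse primer's reverse complement is ATCGGCT, matching at positions 164–170.
Each forward site pairs with the reverse site to give a product ending at position 170: sizes 149, 130 bp.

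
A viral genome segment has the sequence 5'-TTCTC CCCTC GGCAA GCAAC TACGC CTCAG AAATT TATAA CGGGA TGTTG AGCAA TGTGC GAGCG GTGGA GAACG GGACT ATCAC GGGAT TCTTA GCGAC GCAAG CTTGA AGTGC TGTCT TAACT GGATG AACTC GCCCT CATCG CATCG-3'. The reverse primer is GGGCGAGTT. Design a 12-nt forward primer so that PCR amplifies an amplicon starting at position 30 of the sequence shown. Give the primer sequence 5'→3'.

The reverse primer's reverse complement AACTCGCCC matches the template at positions 131–139; the product starts at position 30.
The forward primer is identical to the top strand over positions 30–41: GAAATTTATAAC.

5'-GAAATTTATAAC-3'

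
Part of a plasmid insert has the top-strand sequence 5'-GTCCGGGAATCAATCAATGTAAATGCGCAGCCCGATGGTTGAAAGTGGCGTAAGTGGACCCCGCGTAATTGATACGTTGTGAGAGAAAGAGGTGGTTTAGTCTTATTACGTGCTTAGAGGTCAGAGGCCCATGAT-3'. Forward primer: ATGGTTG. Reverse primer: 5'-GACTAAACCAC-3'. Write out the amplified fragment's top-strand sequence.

5'-ATGGTTGAAAGTGGCGTAAGTGGACCCCGCGTAATTGATACGTTGTGAGAGAAAGAGGTGGTTTAGTC-3'

Scanning the template, ATGGTTG occurs at positions 35–41; this primer anneals to the bottom strand there with its 3' end pointing downstream.
Reverse complement of the reverse primer: GTGGTTTAGTC. This occurs on the top strand at positions 92–102.
The product is the template from position 35 through 102 (68 bp).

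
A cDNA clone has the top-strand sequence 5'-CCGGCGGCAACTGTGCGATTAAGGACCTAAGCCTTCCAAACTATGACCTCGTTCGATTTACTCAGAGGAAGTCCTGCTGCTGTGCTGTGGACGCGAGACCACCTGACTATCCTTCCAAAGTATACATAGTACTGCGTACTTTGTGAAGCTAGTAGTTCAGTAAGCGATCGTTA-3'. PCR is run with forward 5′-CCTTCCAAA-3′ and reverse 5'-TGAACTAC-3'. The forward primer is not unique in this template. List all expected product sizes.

The forward primer CCTTCCAAA matches the top strand at positions 32–40, 111–119.
The reverse primer's reverse complement is GTAGTTCA, matching at positions 152–159.
Each forward site pairs with the reverse site to give a product ending at position 159: sizes 128, 49 bp.

128 bp, 49 bp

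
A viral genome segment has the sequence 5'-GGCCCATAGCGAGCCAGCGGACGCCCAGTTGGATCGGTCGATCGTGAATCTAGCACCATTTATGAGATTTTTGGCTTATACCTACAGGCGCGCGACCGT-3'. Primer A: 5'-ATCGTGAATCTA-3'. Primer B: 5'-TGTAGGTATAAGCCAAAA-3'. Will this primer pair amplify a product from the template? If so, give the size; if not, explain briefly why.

Primer A (ATCGTGAATCTA) matches the top strand at positions 41–52; it acts as a forward primer.
Primer B's reverse complement is TTTTGGCTTATACCTACA, matching the top strand at positions 69–86; it acts as a reverse primer.
The 3' ends face each other across positions 41–86, giving a 46 bp product.

Yes — a 46 bp product.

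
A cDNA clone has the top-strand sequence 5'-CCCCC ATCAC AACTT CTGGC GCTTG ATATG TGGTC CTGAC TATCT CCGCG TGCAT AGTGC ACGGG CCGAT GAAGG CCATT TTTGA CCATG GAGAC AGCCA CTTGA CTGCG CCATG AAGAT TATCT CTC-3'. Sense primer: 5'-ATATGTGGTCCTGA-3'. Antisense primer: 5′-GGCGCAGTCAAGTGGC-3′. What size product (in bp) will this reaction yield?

Scanning the template, ATATGTGGTCCTGA occurs at positions 26–39; this primer anneals to the bottom strand there with its 3' end pointing downstream.
Taking the reverse complement of GGCGCAGTCAAGTGGC gives GCCACTTGACTGCGCC, found at positions 97–112 on the template; the primer anneals here to the top strand with its 3' end pointing upstream.
Amplicon spans positions 26–112: 87 bp.

87 bp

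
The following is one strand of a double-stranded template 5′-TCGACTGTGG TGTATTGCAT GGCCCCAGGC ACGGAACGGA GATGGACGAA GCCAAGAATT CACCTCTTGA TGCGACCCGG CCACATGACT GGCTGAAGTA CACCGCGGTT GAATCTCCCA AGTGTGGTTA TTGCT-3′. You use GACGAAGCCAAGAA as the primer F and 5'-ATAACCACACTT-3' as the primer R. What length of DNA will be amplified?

87 bp

The forward primer matches the template at positions 45–58.
The reverse primer's reverse complement is AAGTGTGGTTAT, which matches the template at positions 120–131.
Product length = (reverse-primer end) − (forward-primer start) + 1 = 131 − 45 + 1 = 87 bp.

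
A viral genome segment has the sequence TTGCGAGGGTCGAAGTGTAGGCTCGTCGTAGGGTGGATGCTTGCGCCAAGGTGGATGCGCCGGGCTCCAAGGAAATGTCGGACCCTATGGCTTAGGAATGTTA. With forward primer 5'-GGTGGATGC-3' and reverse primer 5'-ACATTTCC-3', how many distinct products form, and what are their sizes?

Two products: 47 bp, 29 bp

The forward primer GGTGGATGC matches the top strand at positions 32–40, 50–58.
The reverse primer's reverse complement is GGAAATGT, matching at positions 71–78.
Each forward site pairs with the reverse site to give a product ending at position 78: sizes 47, 29 bp.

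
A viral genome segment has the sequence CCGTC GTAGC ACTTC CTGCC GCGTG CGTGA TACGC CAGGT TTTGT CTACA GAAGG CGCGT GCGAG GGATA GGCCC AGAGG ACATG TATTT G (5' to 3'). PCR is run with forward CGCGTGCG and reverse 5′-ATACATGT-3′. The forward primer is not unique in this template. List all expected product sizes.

69 bp, 33 bp

The forward primer CGCGTGCG matches the top strand at positions 20–27, 56–63.
The reverse primer's reverse complement is ACATGTAT, matching at positions 81–88.
Each forward site pairs with the reverse site to give a product ending at position 88: sizes 69, 33 bp.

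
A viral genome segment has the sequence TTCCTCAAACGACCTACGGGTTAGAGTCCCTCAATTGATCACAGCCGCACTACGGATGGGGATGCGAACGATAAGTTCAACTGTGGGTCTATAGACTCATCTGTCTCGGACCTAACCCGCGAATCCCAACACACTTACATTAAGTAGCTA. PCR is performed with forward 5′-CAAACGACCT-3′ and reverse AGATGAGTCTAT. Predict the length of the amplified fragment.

97 bp

The forward primer matches the template at positions 6–15.
The reverse primer's reverse complement is ATAGACTCATCT, which matches the template at positions 91–102.
The product runs from position 6 to position 102, so its length is 102 − 6 + 1 = 97 bp.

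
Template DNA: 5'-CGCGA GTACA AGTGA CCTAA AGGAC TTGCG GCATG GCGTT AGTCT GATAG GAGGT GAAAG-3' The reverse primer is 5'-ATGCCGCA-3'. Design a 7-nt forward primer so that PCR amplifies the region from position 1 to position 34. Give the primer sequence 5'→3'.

The reverse primer's reverse complement TGCGGCAT matches the template at positions 27–34; the product starts at position 1.
The forward primer is identical to the top strand over positions 1–7: CGCGAGT.

5'-CGCGAGT-3'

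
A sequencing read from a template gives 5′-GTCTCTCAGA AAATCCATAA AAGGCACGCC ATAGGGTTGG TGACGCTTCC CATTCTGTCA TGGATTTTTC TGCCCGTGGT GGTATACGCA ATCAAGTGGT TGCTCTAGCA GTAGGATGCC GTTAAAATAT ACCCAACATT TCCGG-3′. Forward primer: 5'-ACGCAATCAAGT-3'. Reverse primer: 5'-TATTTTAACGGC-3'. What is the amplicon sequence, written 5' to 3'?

5'-ACGCAATCAAGTGGTTGCTCTAGCAGTAGGATGCCGTTAAAATA-3'

Forward primer ACGCAATCAAGT is found on the top strand at positions 86–97.
The reverse primer's reverse complement is GCCGTTAAAATA, which matches the template at positions 118–129.
The product is the template from position 86 through 129 (44 bp).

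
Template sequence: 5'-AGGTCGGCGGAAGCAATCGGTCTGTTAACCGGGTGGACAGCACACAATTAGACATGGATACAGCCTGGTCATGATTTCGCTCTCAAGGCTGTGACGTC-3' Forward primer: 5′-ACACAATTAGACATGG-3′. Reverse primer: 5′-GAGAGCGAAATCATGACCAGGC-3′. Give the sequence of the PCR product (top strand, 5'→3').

5'-ACACAATTAGACATGGATACAGCCTGGTCATGATTTCGCTCTC-3'

Scanning the template, ACACAATTAGACATGG occurs at positions 42–57; this primer anneals to the bottom strand there with its 3' end pointing downstream.
The reverse primer's reverse complement is GCCTGGTCATGATTTCGCTCTC, which matches the template at positions 63–84.
The product is the template from position 42 through 84 (43 bp).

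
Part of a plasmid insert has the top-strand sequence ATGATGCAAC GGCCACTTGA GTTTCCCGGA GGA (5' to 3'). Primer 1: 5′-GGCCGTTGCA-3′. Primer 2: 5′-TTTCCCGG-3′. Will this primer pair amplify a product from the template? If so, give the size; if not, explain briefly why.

No product — the primers' 3' ends point away from each other.

Primer 1 (GGCCGTTGCA) has reverse complement TGCAACGGCC, which matches the top strand at positions 5–14; primer 1 anneals to the top strand there with its 3' end pointing upstream toward position 5.
Primer 2 (TTTCCCGG) matches the top strand directly at positions 22–29; it anneals to the bottom strand with its 3' end pointing downstream toward position 29.
The 3' ends diverge (primer 1 extends toward position 1, primer 2 toward position 33), so the primers never converge on a shared product.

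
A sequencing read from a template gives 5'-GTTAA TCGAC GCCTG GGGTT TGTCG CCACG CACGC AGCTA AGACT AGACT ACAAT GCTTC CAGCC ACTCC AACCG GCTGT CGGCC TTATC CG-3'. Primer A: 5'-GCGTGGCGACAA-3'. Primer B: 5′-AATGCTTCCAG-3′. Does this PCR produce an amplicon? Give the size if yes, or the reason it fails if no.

No product — the primers' 3' ends point away from each other.

Primer A (GCGTGGCGACAA) has reverse complement TTGTCGCCACGC, which matches the top strand at positions 20–31; primer A anneals to the top strand there with its 3' end pointing upstream toward position 20.
Primer B (AATGCTTCCAG) matches the top strand directly at positions 53–63; it anneals to the bottom strand with its 3' end pointing downstream toward position 63.
The 3' ends diverge (primer A extends toward position 1, primer B toward position 92), so the primers never converge on a shared product.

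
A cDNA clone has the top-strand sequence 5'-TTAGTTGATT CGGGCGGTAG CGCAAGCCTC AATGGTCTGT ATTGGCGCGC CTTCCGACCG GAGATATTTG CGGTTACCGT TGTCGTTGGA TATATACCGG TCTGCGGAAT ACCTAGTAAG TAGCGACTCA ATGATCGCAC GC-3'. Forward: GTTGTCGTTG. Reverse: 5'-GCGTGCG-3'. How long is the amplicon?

Scanning the template, GTTGTCGTTG occurs at positions 79–88; this primer anneals to the bottom strand there with its 3' end pointing downstream.
Taking the reverse complement of GCGTGCG gives CGCACGC, found at positions 136–142 on the template; the primer anneals here to the top strand with its 3' end pointing upstream.
The product runs from position 79 to position 142, so its length is 142 − 79 + 1 = 64 bp.

64 bp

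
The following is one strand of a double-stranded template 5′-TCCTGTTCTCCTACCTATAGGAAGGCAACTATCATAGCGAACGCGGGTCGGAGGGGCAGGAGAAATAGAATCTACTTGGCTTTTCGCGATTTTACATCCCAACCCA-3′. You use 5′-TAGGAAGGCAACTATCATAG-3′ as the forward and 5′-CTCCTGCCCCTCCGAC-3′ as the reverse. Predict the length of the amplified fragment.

45 bp

Forward primer TAGGAAGGCAACTATCATAG is found on the top strand at positions 18–37.
Taking the reverse complement of CTCCTGCCCCTCCGAC gives GTCGGAGGGGCAGGAG, found at positions 47–62 on the template; the primer anneals here to the top strand with its 3' end pointing upstream.
The product runs from position 18 to position 62, so its length is 62 − 18 + 1 = 45 bp.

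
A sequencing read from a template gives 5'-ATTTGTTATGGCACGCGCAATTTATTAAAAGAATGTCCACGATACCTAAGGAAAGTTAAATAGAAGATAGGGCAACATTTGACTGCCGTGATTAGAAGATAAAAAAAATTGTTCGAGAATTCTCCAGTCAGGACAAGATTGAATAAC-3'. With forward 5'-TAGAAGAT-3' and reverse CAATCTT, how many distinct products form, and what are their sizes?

Two products: 81 bp, 49 bp

The forward primer TAGAAGAT matches the top strand at positions 61–68, 93–100.
The reverse primer's reverse complement is AAGATTG, matching at positions 135–141.
Each forward site pairs with the reverse site to give a product ending at position 141: sizes 81, 49 bp.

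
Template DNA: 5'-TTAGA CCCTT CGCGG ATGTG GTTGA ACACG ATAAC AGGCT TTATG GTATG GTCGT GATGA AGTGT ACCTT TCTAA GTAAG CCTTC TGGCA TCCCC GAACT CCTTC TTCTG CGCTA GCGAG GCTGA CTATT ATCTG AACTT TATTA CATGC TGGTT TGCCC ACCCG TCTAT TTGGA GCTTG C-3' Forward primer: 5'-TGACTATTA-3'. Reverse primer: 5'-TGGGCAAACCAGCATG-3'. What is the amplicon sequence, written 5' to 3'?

Forward primer TGACTATTA is found on the top strand at positions 123–131.
Taking the reverse complement of TGGGCAAACCAGCATG gives CATGCTGGTTTGCCCA, found at positions 146–161 on the template; the primer anneals here to the top strand with its 3' end pointing upstream.
The product is the template from position 123 through 161 (39 bp).

5'-TGACTATTATCTGAACTTTATTACATGCTGGTTTGCCCA-3'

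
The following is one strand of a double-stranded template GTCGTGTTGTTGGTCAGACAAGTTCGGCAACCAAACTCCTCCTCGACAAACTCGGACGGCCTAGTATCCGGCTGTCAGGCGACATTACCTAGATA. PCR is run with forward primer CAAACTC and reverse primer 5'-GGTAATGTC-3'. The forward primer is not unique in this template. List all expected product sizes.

58 bp, 43 bp

The forward primer CAAACTC matches the top strand at positions 32–38, 47–53.
The reverse primer's reverse complement is GACATTACC, matching at positions 81–89.
Each forward site pairs with the reverse site to give a product ending at position 89: sizes 58, 43 bp.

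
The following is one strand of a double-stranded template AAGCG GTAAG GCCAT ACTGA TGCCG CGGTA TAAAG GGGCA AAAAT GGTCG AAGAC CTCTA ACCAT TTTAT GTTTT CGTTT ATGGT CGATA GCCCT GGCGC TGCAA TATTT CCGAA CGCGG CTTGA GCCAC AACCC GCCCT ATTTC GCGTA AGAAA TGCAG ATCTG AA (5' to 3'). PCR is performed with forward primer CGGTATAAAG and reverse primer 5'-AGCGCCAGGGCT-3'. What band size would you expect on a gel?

Forward primer CGGTATAAAG is found on the top strand at positions 26–35.
The reverse primer's reverse complement is AGCCCTGGCGCT, which matches the template at positions 90–101.
The product runs from position 26 to position 101, so its length is 101 − 26 + 1 = 76 bp.

76 bp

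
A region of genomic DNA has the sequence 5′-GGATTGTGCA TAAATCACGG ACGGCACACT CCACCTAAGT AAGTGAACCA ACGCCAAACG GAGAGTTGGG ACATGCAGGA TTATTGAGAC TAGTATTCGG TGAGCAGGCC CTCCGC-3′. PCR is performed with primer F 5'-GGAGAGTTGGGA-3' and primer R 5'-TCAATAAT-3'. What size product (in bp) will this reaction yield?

28 bp

Scanning the template, GGAGAGTTGGGA occurs at positions 60–71; this primer anneals to the bottom strand there with its 3' end pointing downstream.
Taking the reverse complement of TCAATAAT gives ATTATTGA, found at positions 80–87 on the template; the primer anneals here to the top strand with its 3' end pointing upstream.
Amplicon spans positions 60–87: 28 bp.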